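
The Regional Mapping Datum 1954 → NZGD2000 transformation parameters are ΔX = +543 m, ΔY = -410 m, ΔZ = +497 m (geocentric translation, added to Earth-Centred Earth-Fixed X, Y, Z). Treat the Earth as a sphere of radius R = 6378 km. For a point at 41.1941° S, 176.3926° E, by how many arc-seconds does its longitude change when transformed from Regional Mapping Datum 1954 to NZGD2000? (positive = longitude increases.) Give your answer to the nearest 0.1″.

Δλ = 16.1″

sin φ = -0.658612, cos φ = 0.752483, sin λ = 0.062919, cos λ = -0.998019.
East component: ΔE = −sin λ·ΔX + cos λ·ΔY = −(0.062919)(543) + (-0.998019)(-410) = 375.02 m.
1° of latitude spans πR/180 = 111317 m; at latitude φ, 1° of longitude spans that × cos φ = 83764.2 m, so Δλ = 375.02 / 83764.2 × 3600 = 16.118″.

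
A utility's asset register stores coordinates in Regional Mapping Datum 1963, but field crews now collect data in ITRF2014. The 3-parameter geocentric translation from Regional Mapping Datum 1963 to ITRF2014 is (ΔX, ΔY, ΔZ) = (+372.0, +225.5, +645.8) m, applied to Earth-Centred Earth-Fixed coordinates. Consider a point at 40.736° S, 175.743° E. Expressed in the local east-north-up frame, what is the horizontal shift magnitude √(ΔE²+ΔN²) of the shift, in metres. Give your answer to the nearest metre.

361 m

At φ = -40.736°, λ = 175.743°: sin φ = -0.652575, cos φ = 0.757724, sin λ = 0.074230, cos λ = -0.997241.
ΔE = −sin λ·ΔX + cos λ·ΔY = −(0.074230)·(372.0) + (-0.997241)·(225.5) = -252.49 m.
ΔN = −sin φ cos λ·ΔX − sin φ sin λ·ΔY + cos φ·ΔZ = −(-0.652575)(-0.997241)(372.0) − (-0.652575)(0.074230)(225.5) + (0.757724)(645.8) = 258.17 m.
Horizontal magnitude = √(ΔE² + ΔN²) = √((-252.49)² + 258.17²) = 361.12 m.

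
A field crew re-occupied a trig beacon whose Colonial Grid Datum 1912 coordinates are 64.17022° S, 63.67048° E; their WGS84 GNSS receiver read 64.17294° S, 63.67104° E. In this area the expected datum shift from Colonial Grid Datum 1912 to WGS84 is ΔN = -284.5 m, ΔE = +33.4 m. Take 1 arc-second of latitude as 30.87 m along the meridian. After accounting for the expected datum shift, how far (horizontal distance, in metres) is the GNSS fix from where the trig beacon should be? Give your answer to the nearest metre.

19 m

Observed coordinate differences: Δφ = -0.00272°, Δλ = +0.00056°.
Converting to metres (1° lat = 111132 m, cos φ = 0.435699): observed ΔN = -302.3 m, observed ΔE = 27.1 m.
Subtracting the expected shift leaves a residual of -302.3 − (-284.5) = -17.8 m north and 27.1 − (33.4) = -6.3 m east.
Residual distance = √((-17.8)² + (-6.3)²) = 18.9 m.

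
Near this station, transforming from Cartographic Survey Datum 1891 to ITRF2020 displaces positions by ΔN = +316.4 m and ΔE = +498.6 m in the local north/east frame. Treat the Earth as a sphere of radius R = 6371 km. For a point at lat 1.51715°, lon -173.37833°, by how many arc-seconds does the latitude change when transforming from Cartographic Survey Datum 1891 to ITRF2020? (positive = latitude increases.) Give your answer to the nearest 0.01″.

On a sphere of radius R, 1 rad of latitude = R, so Δφ = ΔN / R = 316.4 / 6371000 = 4.9663e-05 rad = 10.244″.

Δφ = 10.24″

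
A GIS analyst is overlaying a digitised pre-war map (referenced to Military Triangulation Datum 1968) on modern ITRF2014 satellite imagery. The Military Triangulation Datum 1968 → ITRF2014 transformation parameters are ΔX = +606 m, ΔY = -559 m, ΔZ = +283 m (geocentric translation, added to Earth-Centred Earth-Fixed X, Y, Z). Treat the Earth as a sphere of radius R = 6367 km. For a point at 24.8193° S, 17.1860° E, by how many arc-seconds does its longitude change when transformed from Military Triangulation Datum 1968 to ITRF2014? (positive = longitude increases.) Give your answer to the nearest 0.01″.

sin φ = -0.419758, cos φ = 0.907636, sin λ = 0.295475, cos λ = 0.955351.
East component: ΔE = −sin λ·ΔX + cos λ·ΔY = −(0.295475)(606) + (0.955351)(-559) = -713.10 m.
1° of latitude spans πR/180 = 111125 m; at latitude φ, 1° of longitude spans that × cos φ = 100861.2 m, so Δλ = -713.10 / 100861.2 × 3600 = -25.452″.

Δλ = -25.45″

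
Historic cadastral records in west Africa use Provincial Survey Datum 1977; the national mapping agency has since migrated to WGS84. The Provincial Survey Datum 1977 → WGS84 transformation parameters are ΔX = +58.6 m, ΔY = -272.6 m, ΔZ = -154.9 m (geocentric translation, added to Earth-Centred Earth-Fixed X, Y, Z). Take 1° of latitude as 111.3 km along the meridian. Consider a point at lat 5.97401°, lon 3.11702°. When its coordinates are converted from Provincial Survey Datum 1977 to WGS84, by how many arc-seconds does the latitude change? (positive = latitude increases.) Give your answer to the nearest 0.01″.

sin φ = 0.104077, cos φ = 0.994569, sin λ = 0.054375, cos λ = 0.998521.
North component: ΔN = −sin φ cos λ·ΔX − sin φ sin λ·ΔY + cos φ·ΔZ = −(0.104077)(0.998521)(58.6) − (0.104077)(0.054375)(-272.6) + (0.994569)(-154.9) = -158.61 m.
1° of latitude spans 111300 m, so Δφ = -158.61 / 111300 × 3600 = -5.130″.

Δφ = -5.13″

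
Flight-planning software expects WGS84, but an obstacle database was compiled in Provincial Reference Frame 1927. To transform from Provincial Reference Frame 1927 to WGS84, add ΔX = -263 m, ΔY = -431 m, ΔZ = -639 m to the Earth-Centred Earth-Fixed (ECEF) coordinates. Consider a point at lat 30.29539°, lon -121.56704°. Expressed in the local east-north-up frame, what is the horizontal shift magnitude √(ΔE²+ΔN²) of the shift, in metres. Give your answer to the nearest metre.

At φ = 30.29539°, λ = -121.56704°: sin φ = 0.504458, cos φ = 0.863436, sin λ = -0.852028, cos λ = -0.523496.
ΔE = −sin λ·ΔX + cos λ·ΔY = −(-0.852028)·(-263) + (-0.523496)·(-431) = 1.54 m.
ΔN = −sin φ cos λ·ΔX − sin φ sin λ·ΔY + cos φ·ΔZ = −(0.504458)(-0.523496)(-263) − (0.504458)(-0.852028)(-431) + (0.863436)(-639) = -806.44 m.
Horizontal magnitude = √(ΔE² + ΔN²) = √(1.54² + (-806.44)²) = 806.44 m.

806 m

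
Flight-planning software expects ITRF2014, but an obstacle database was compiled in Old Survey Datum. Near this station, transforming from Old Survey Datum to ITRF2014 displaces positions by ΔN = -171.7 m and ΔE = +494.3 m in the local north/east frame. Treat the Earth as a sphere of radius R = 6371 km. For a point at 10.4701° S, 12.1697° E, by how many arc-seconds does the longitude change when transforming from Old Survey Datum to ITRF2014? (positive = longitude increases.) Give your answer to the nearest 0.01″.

At latitude -10.4701°, cos φ = 0.983350.
One radian of longitude at latitude φ spans R cos φ, so Δλ = ΔE / (R cos φ) = 494.3 / (6371000 × 0.983350) = 7.8900e-05 rad = 16.274″.

Δλ = 16.27″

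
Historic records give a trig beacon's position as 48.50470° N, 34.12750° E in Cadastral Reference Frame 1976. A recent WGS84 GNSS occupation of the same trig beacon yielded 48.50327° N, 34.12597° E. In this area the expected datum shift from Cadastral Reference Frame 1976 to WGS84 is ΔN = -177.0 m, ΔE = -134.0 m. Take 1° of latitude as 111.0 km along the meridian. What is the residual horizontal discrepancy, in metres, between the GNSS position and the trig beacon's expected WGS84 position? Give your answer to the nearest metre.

Observed coordinate differences: Δφ = -0.00143°, Δλ = -0.00153°.
Converting to metres (1° lat = 111000 m, cos φ = 0.662559): observed ΔN = -158.7 m, observed ΔE = -112.5 m.
Subtracting the expected shift leaves a residual of -158.7 − (-177.0) = 18.3 m north and -112.5 − (-134.0) = 21.5 m east.
Residual distance = √(18.3² + 21.5²) = 28.2 m.

28 m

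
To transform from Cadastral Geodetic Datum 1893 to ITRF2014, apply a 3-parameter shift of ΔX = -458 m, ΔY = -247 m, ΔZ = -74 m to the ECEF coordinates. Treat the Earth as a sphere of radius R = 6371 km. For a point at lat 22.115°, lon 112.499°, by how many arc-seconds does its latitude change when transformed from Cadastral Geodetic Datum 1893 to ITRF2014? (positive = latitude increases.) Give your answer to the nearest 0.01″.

sin φ = 0.376467, cos φ = 0.926430, sin λ = 0.923886, cos λ = -0.382667.
North component: ΔN = −sin φ cos λ·ΔX − sin φ sin λ·ΔY + cos φ·ΔZ = −(0.376467)(-0.382667)(-458) − (0.376467)(0.923886)(-247) + (0.926430)(-74) = -48.63 m.
1° of latitude spans πR/180 = 111195 m, so Δφ = -48.63 / 111195 × 3600 = -1.574″.

Δφ = -1.57″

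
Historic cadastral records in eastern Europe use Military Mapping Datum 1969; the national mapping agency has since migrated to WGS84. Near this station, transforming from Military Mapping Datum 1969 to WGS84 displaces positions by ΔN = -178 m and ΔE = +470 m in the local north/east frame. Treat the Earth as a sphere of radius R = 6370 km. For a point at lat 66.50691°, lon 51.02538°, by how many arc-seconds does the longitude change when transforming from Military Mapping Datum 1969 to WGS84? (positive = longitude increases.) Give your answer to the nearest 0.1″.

At latitude 66.50691°, cos φ = 0.398638.
One radian of longitude at latitude φ spans R cos φ, so Δλ = ΔE / (R cos φ) = 470.0 / (6370000 × 0.398638) = 1.8509e-04 rad = 38.177″.

Δλ = 38.2″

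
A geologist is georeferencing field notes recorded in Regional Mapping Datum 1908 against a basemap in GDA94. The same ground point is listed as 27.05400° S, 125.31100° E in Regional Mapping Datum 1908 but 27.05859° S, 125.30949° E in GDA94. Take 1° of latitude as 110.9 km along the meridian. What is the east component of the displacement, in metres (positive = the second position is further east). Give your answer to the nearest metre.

Δφ = -27.05859° − -27.05400° = -0.00459°; Δλ = 125.30949° − 125.31100° = -0.00151°.
ΔN = Δφ × 110900 = -509.0 m; ΔE = Δλ × 110900 × cos(-27.05400°) = -0.00151 × 110900 × 0.890578 = -149.1 m.

ΔE = -149 m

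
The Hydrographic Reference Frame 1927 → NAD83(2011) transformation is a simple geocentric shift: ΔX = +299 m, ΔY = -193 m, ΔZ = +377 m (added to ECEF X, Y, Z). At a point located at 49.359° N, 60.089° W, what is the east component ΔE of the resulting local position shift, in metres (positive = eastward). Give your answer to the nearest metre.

ΔE = 163 m

The local east axis at (φ, λ) is (−sin λ, cos λ, 0), so ΔE = −sin(-60.089°)·299 + cos(-60.089°)·(-193) = 162.93 m.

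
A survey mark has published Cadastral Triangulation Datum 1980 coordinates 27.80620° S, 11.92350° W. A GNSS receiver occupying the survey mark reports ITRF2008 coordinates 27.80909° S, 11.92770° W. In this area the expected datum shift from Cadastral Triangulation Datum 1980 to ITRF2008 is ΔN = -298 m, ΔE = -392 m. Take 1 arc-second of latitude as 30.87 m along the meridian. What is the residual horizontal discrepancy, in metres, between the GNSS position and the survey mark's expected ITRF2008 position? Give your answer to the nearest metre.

31 m

Observed coordinate differences: Δφ = -0.00289°, Δλ = -0.00420°.
Converting to metres (1° lat = 111132 m, cos φ = 0.884531): observed ΔN = -321.2 m, observed ΔE = -412.9 m.
Subtracting the expected shift leaves a residual of -321.2 − (-298) = -23.2 m north and -412.9 − (-392) = -20.9 m east.
Residual distance = √((-23.2)² + (-20.9)²) = 31.2 m.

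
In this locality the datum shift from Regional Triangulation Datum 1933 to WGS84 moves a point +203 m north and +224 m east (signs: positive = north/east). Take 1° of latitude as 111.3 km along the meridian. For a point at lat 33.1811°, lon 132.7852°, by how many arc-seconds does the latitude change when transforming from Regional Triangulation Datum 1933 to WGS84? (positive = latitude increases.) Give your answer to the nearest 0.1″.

1° of latitude = 111.3 km, so Δφ = 203.0 / 111300 = 0.0018239° = 6.566″.

Δφ = 6.6″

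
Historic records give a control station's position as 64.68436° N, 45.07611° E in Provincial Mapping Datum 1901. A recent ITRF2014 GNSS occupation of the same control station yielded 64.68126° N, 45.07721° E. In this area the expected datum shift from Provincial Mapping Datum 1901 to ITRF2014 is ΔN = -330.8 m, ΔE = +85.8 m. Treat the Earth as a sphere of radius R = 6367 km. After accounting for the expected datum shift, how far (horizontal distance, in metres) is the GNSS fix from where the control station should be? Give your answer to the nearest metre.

36 m

Observed coordinate differences: Δφ = -0.00310°, Δλ = +0.00110°.
Converting to metres (1° lat = 111125 m, cos φ = 0.427605): observed ΔN = -344.5 m, observed ΔE = 52.3 m.
Subtracting the expected shift leaves a residual of -344.5 − (-330.8) = -13.7 m north and 52.3 − (85.8) = -33.5 m east.
Residual distance = √((-13.7)² + (-33.5)²) = 36.2 m.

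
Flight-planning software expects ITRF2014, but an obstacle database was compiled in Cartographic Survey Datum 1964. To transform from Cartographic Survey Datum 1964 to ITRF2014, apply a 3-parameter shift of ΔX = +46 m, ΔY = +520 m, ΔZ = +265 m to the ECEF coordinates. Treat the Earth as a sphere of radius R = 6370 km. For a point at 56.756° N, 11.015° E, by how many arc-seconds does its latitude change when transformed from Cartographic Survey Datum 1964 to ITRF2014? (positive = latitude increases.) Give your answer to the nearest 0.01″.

sin φ = 0.836344, cos φ = 0.548206, sin λ = 0.191066, cos λ = 0.981577.
North component: ΔN = −sin φ cos λ·ΔX − sin φ sin λ·ΔY + cos φ·ΔZ = −(0.836344)(0.981577)(46) − (0.836344)(0.191066)(520) + (0.548206)(265) = 24.42 m.
1° of latitude spans πR/180 = 111177 m, so Δφ = 24.42 / 111177 × 3600 = 0.791″.

Δφ = 0.79″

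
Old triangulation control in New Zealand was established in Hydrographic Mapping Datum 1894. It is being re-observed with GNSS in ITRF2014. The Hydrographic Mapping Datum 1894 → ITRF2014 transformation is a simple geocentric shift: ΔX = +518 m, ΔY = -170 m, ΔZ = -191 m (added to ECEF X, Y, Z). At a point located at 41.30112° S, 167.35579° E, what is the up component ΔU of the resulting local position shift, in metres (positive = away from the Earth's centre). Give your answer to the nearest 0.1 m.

The local up (radial) axis is (cos φ cos λ, cos φ sin λ, sin φ), giving ΔU = -379.711 − 27.956 + 126.063 = -281.60 m.

ΔU = -281.6 m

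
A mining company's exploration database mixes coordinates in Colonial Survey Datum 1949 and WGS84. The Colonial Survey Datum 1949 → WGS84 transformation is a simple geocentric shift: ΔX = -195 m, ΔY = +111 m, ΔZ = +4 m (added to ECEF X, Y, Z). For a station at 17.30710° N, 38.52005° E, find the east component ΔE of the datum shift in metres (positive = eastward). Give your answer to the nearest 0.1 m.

The local east axis at (φ, λ) is (−sin λ, cos λ, 0), so ΔE = −sin(38.52005°)·(-195) + cos(38.52005°)·111 = 208.29 m.

ΔE = 208.3 m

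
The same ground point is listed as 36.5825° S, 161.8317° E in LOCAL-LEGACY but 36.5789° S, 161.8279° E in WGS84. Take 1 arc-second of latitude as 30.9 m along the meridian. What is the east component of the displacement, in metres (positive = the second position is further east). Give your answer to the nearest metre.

Δφ = -36.5789° − -36.5825° = +0.0036°; Δλ = 161.8279° − 161.8317° = -0.0038°.
1° of latitude = 3600 × 30.90 = 111240 m.
ΔN = Δφ × 111240 = 400.5 m; ΔE = Δλ × 111240 × cos(-36.5825°) = -0.0038 × 111240 × 0.803000 = -339.4 m.

ΔE = -339 m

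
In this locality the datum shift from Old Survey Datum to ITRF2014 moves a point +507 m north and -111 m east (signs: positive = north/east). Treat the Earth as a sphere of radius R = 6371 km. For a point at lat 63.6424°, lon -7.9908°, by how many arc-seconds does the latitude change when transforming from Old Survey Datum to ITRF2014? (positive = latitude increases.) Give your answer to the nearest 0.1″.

On a sphere of radius R, 1 rad of latitude = R, so Δφ = ΔN / R = 507.0 / 6371000 = 7.9579e-05 rad = 16.414″.

Δφ = 16.4″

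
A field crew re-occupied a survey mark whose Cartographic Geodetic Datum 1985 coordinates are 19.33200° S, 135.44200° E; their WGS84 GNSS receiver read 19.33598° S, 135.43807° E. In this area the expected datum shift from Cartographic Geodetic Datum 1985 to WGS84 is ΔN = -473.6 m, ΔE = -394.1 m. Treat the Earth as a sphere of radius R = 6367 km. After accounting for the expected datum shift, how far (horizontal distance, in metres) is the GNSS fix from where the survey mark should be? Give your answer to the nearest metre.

36 m

Observed coordinate differences: Δφ = -0.00398°, Δλ = -0.00393°.
Converting to metres (1° lat = 111125 m, cos φ = 0.943616): observed ΔN = -442.3 m, observed ΔE = -412.1 m.
Subtracting the expected shift leaves a residual of -442.3 − (-473.6) = 31.3 m north and -412.1 − (-394.1) = -18.0 m east.
Residual distance = √(31.3² + (-18.0)²) = 36.1 m.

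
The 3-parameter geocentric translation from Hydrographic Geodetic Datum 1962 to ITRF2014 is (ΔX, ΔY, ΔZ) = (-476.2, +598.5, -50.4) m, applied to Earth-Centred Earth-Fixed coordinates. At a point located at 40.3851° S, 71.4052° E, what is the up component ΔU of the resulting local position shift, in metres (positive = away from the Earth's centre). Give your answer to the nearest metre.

ΔU = 349 m

The local up (radial) axis is (cos φ cos λ, cos φ sin λ, sin φ), giving ΔU = -115.663 + 432.083 + 32.655 = 349.08 m.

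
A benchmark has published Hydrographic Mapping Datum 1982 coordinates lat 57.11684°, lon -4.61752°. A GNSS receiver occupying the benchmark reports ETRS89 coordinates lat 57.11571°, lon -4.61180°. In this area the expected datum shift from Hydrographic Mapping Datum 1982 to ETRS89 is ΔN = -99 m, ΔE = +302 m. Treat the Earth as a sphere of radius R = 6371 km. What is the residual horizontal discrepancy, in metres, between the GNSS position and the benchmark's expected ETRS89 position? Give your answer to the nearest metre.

Observed coordinate differences: Δφ = -0.00113°, Δλ = +0.00572°.
Converting to metres (1° lat = 111195 m, cos φ = 0.542928): observed ΔN = -125.7 m, observed ΔE = 345.3 m.
Subtracting the expected shift leaves a residual of -125.7 − (-99) = -26.7 m north and 345.3 − (302) = 43.3 m east.
Residual distance = √((-26.7)² + 43.3²) = 50.9 m.

51 m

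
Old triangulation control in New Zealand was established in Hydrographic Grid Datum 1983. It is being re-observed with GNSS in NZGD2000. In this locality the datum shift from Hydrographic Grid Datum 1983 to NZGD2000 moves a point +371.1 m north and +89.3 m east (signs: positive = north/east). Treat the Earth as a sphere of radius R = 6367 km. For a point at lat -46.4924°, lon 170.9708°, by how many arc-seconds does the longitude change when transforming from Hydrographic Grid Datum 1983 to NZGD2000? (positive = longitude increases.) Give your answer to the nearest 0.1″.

At latitude -46.4924°, cos φ = 0.688451.
One radian of longitude at latitude φ spans R cos φ, so Δλ = ΔE / (R cos φ) = 89.3 / (6367000 × 0.688451) = 2.0372e-05 rad = 4.202″.

Δλ = 4.2″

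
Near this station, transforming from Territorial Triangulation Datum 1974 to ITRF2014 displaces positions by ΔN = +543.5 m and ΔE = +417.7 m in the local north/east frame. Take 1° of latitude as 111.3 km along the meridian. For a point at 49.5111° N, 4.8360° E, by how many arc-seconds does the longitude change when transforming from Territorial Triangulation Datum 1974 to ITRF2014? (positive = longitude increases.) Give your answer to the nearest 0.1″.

At latitude 49.5111°, cos φ = 0.649301.
1° of longitude at this latitude = 111.3 × cos φ = 72.27 km, so Δλ = 417.7 / 72267.2 = 0.0057799° = 20.808″.

Δλ = 20.8″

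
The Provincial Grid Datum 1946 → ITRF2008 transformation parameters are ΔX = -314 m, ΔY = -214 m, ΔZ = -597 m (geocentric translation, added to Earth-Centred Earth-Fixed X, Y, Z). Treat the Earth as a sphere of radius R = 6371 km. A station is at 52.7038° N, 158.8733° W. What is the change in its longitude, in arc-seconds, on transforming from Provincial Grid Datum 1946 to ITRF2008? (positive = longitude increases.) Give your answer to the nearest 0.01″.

sin φ = 0.795514, cos φ = 0.605936, sin λ = -0.360432, cos λ = -0.932786.
East component: ΔE = −sin λ·ΔX + cos λ·ΔY = −(-0.360432)(-314) + (-0.932786)(-214) = 86.44 m.
1° of latitude spans πR/180 = 111195 m; at latitude φ, 1° of longitude spans that × cos φ = 67377.0 m, so Δλ = 86.44 / 67377.0 × 3600 = 4.619″.

Δλ = 4.62″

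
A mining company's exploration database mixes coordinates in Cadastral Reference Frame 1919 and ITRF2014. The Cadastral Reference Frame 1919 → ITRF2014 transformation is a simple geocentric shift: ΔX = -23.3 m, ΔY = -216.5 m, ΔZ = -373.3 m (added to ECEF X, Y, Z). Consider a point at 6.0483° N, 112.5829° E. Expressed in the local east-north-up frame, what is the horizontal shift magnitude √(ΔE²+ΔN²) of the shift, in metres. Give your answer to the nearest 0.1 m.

At φ = 6.0483°, λ = 112.5829°: sin φ = 0.105367, cos φ = 0.994433, sin λ = 0.923325, cos λ = -0.384020.
ΔE = −sin λ·ΔX + cos λ·ΔY = −(0.923325)·(-23.3) + (-0.384020)·(-216.5) = 104.65 m.
ΔN = −sin φ cos λ·ΔX − sin φ sin λ·ΔY + cos φ·ΔZ = −(0.105367)(-0.384020)(-23.3) − (0.105367)(0.923325)(-216.5) + (0.994433)(-373.3) = -351.10 m.
Horizontal magnitude = √(ΔE² + ΔN²) = √(104.65² + (-351.10)²) = 366.37 m.

366.4 m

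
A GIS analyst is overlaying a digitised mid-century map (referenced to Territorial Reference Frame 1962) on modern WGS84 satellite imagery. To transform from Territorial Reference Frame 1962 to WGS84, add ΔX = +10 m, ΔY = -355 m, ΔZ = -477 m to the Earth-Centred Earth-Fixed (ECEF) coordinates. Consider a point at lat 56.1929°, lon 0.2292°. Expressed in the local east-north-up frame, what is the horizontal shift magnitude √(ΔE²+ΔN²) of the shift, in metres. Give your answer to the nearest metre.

448 m

The local east axis at (φ, λ) is (−sin λ, cos λ, 0), so ΔE = −sin(0.2292°)·10 + cos(0.2292°)·(-355) = -355.04 m.
The local north axis is (−sin φ cos λ, −sin φ sin λ, cos φ), giving ΔN = -8.309 + 1.180 − 265.402 = -272.53 m.
Horizontal magnitude = √(ΔE² + ΔN²) = √((-355.04)² + (-272.53)²) = 447.58 m.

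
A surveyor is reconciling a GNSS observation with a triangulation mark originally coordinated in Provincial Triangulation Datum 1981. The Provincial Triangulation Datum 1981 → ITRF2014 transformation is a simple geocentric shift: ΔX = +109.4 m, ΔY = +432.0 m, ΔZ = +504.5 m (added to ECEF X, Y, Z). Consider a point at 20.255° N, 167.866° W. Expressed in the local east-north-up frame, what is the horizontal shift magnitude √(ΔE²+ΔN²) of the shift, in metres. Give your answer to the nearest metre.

673 m

At φ = 20.255°, λ = -167.866°: sin φ = 0.346199, cos φ = 0.938161, sin λ = -0.210199, cos λ = -0.977659.
ΔE = −sin λ·ΔX + cos λ·ΔY = −(-0.210199)·(109.4) + (-0.977659)·(432.0) = -399.35 m.
ΔN = −sin φ cos λ·ΔX − sin φ sin λ·ΔY + cos φ·ΔZ = −(0.346199)(-0.977659)(109.4) − (0.346199)(-0.210199)(432.0) + (0.938161)(504.5) = 541.77 m.
Horizontal magnitude = √(ΔE² + ΔN²) = √((-399.35)² + 541.77²) = 673.05 m.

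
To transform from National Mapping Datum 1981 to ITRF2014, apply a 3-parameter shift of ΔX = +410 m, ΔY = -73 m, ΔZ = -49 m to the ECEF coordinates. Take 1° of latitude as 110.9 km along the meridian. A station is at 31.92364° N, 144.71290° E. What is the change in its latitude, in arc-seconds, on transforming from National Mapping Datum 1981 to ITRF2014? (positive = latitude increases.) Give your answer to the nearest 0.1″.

Δφ = 5.1″

sin φ = 0.528789, cos φ = 0.848754, sin λ = 0.577674, cos λ = -0.816268.
North component: ΔN = −sin φ cos λ·ΔX − sin φ sin λ·ΔY + cos φ·ΔZ = −(0.528789)(-0.816268)(410) − (0.528789)(0.577674)(-73) + (0.848754)(-49) = 157.68 m.
1° of latitude spans 110900 m, so Δφ = 157.68 / 110900 × 3600 = 5.119″.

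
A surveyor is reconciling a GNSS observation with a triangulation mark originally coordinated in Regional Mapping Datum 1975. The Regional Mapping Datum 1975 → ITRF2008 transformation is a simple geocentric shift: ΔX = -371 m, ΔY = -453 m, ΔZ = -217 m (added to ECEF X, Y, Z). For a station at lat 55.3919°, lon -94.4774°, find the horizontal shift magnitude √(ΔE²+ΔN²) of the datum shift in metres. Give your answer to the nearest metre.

617 m

The local east axis at (φ, λ) is (−sin λ, cos λ, 0), so ΔE = −sin(-94.4774°)·(-371) + cos(-94.4774°)·(-453) = -334.50 m.
The local north axis is (−sin φ cos λ, −sin φ sin λ, cos φ), giving ΔN = -23.838 − 371.707 − 123.247 = -518.79 m.
Horizontal magnitude = √(ΔE² + ΔN²) = √((-334.50)² + (-518.79)²) = 617.28 m.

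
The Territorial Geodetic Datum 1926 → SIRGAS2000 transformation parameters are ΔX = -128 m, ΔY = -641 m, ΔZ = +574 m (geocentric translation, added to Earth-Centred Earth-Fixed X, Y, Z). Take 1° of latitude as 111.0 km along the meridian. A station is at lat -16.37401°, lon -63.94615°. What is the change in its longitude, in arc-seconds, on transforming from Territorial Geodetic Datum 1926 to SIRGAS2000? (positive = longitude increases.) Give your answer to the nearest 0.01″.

sin φ = -0.281906, cos φ = 0.959442, sin λ = -0.898382, cos λ = 0.439216.
East component: ΔE = −sin λ·ΔX + cos λ·ΔY = −(-0.898382)(-128) + (0.439216)(-641) = -396.53 m.
1° of latitude spans 111000 m; at latitude φ, 1° of longitude spans that × cos φ = 106498.1 m, so Δλ = -396.53 / 106498.1 × 3600 = -13.404″.

Δλ = -13.40″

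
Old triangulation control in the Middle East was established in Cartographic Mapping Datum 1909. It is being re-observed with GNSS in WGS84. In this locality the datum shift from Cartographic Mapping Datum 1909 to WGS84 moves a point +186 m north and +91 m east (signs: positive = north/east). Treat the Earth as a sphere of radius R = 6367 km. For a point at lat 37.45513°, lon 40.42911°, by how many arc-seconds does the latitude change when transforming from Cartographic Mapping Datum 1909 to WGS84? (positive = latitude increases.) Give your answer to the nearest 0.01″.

On a sphere of radius R, 1 rad of latitude = R, so Δφ = ΔN / R = 186.0 / 6367000 = 2.9213e-05 rad = 6.026″.

Δφ = 6.03″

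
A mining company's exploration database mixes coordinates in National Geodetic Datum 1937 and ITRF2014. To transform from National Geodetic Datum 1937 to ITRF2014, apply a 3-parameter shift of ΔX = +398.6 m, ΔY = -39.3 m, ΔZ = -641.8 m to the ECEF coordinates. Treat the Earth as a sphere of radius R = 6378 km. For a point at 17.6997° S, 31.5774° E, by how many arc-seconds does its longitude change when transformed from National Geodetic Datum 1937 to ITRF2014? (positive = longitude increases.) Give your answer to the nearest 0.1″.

Δλ = -8.2″

sin φ = -0.304028, cos φ = 0.952663, sin λ = 0.523650, cos λ = 0.851934.
East component: ΔE = −sin λ·ΔX + cos λ·ΔY = −(0.523650)(398.6) + (0.851934)(-39.3) = -242.21 m.
1° of latitude spans πR/180 = 111317 m; at latitude φ, 1° of longitude spans that × cos φ = 106047.7 m, so Δλ = -242.21 / 106047.7 × 3600 = -8.222″.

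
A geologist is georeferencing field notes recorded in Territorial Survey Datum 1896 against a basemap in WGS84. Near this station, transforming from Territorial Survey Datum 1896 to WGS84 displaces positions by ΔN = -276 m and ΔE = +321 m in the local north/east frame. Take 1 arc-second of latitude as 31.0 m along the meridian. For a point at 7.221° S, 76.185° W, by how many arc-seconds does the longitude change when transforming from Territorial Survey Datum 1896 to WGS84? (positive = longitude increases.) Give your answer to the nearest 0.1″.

Δλ = 10.4″

At latitude -7.221°, cos φ = 0.992069.
1″ of longitude at this latitude = 31.00 × cos φ = 30.7541 m, so Δλ = 321.0 / 30.7541 = 10.438″.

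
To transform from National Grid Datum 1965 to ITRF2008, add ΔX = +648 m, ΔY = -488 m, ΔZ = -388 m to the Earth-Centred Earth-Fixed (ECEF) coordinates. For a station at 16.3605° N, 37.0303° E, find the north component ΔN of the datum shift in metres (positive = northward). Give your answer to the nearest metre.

The local north axis is (−sin φ cos λ, −sin φ sin λ, cos φ), giving ΔN = -145.716 + 82.783 − 372.289 = -435.22 m.

ΔN = -435 m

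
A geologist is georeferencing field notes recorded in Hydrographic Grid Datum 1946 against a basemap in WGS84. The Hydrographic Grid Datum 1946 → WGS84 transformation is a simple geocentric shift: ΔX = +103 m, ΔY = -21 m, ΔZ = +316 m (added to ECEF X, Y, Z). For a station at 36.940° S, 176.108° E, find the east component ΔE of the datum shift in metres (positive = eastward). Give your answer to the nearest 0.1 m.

The local east axis at (φ, λ) is (−sin λ, cos λ, 0), so ΔE = −sin(176.108°)·103 + cos(176.108°)·(-21) = 13.96 m.

ΔE = 14.0 m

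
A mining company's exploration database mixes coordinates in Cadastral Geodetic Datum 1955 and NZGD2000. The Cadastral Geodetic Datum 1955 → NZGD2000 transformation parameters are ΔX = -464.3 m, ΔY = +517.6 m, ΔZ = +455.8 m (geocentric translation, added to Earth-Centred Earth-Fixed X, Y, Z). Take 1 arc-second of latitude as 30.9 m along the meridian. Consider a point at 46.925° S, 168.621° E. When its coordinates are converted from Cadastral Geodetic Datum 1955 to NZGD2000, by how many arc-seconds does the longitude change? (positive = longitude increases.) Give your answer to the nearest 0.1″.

sin φ = -0.730460, cos φ = 0.682955, sin λ = 0.197298, cos λ = -0.980344.
East component: ΔE = −sin λ·ΔX + cos λ·ΔY = −(0.197298)(-464.3) + (-0.980344)(517.6) = -415.82 m.
1° of latitude spans 3600 × 30.90 = 111240 m; at latitude φ, 1° of longitude spans that × cos φ = 75971.9 m, so Δλ = -415.82 / 75971.9 × 3600 = -19.704″.

Δλ = -19.7″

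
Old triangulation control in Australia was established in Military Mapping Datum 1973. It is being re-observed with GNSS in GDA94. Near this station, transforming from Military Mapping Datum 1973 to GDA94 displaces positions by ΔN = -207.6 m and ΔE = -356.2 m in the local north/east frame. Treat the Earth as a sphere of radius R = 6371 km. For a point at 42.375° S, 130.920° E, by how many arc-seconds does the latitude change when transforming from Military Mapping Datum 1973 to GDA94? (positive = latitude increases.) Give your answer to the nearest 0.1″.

On a sphere of radius R, 1 rad of latitude = R, so Δφ = ΔN / R = -207.6 / 6371000 = -3.2585e-05 rad = -6.721″.

Δφ = -6.7″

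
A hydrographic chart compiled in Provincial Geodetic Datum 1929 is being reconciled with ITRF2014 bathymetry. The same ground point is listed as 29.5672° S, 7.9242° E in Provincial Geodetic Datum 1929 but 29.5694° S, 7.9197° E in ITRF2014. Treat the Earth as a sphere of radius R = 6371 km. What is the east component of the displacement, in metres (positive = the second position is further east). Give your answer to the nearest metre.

ΔE = -435 m

Δφ = -29.5694° − -29.5672° = -0.0022°; Δλ = 7.9197° − 7.9242° = -0.0045°.
1° along a meridian = πR/180 = 111195 m.
ΔN = Δφ × 111195 = -244.6 m; ΔE = Δλ × 111195 × cos(-29.5672°) = -0.0045 × 111195 × 0.869778 = -435.2 m.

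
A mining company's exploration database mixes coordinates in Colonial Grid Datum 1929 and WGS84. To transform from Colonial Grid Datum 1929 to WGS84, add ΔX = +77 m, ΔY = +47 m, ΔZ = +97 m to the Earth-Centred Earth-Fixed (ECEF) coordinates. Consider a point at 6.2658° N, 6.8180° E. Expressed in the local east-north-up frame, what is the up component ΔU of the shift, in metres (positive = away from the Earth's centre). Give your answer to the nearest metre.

ΔU = 92 m

The local up (radial) axis is (cos φ cos λ, cos φ sin λ, sin φ), giving ΔU = 75.999 + 5.546 + 10.587 = 92.13 m.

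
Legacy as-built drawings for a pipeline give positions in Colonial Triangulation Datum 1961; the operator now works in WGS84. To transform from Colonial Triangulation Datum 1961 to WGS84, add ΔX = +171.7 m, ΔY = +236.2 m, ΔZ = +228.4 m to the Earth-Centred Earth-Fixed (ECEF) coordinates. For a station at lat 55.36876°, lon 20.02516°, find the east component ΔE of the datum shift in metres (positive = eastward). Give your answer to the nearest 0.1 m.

ΔE = 163.1 m

The local east axis at (φ, λ) is (−sin λ, cos λ, 0), so ΔE = −sin(20.02516°)·171.7 + cos(20.02516°)·236.2 = 163.12 m.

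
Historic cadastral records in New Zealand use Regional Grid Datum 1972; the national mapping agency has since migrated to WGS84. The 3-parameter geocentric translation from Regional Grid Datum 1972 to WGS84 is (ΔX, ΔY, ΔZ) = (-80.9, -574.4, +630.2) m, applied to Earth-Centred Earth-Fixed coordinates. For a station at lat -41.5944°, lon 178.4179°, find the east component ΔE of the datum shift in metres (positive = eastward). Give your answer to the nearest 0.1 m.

The local east axis at (φ, λ) is (−sin λ, cos λ, 0), so ΔE = −sin(178.4179°)·(-80.9) + cos(178.4179°)·(-574.4) = 576.41 m.

ΔE = 576.4 m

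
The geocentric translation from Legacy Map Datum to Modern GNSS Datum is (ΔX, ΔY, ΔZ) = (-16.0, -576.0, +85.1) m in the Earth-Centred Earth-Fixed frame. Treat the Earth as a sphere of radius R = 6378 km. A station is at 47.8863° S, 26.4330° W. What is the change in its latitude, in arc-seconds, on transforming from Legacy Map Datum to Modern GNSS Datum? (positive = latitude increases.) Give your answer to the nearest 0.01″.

sin φ = -0.741816, cos φ = 0.670604, sin λ = -0.445151, cos λ = 0.895456.
North component: ΔN = −sin φ cos λ·ΔX − sin φ sin λ·ΔY + cos φ·ΔZ = −(-0.741816)(0.895456)(-16.0) − (-0.741816)(-0.445151)(-576.0) + (0.670604)(85.1) = 236.65 m.
1° of latitude spans πR/180 = 111317 m, so Δφ = 236.65 / 111317 × 3600 = 7.653″.

Δφ = 7.65″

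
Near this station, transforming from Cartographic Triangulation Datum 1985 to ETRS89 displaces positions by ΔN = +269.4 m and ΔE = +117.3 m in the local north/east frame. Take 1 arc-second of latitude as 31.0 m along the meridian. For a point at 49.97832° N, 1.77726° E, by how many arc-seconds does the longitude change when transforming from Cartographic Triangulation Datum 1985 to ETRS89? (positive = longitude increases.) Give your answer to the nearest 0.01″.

Δλ = 5.88″

At latitude 49.97832°, cos φ = 0.643077.
1″ of longitude at this latitude = 31.00 × cos φ = 19.9354 m, so Δλ = 117.3 / 19.9354 = 5.884″.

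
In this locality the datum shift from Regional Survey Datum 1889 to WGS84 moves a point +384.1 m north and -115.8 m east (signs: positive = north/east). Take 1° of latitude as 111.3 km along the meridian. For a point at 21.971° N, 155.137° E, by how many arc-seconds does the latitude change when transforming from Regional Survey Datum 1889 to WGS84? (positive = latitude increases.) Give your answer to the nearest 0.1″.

Δφ = 12.4″

1° of latitude = 111.3 km, so Δφ = 384.1 / 111300 = 0.0034510° = 12.424″.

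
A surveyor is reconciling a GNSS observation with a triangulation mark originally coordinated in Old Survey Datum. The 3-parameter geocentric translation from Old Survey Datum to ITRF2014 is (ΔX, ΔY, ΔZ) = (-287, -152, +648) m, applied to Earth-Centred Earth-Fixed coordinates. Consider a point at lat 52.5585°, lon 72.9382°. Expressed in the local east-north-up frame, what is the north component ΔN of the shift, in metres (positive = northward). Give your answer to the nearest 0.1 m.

At φ = 52.5585°, λ = 72.9382°: sin φ = 0.793974, cos φ = 0.607951, sin λ = 0.955989, cos λ = 0.293403.
ΔN = −sin φ cos λ·ΔX − sin φ sin λ·ΔY + cos φ·ΔZ = −(0.793974)(0.293403)(-287) − (0.793974)(0.955989)(-152) + (0.607951)(648) = 576.18 m.

ΔN = 576.2 m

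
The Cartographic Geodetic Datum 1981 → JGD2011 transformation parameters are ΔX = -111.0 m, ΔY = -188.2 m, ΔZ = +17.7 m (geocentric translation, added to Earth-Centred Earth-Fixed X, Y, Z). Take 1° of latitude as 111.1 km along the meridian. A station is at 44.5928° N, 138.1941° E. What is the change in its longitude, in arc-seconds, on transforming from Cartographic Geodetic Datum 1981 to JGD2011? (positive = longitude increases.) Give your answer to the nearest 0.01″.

Δλ = 9.75″

sin φ = 0.702064, cos φ = 0.712114, sin λ = 0.666609, cos λ = -0.745407.
East component: ΔE = −sin λ·ΔX + cos λ·ΔY = −(0.666609)(-111.0) + (-0.745407)(-188.2) = 214.28 m.
1° of latitude spans 111100 m; at latitude φ, 1° of longitude spans that × cos φ = 79115.9 m, so Δλ = 214.28 / 79115.9 × 3600 = 9.750″.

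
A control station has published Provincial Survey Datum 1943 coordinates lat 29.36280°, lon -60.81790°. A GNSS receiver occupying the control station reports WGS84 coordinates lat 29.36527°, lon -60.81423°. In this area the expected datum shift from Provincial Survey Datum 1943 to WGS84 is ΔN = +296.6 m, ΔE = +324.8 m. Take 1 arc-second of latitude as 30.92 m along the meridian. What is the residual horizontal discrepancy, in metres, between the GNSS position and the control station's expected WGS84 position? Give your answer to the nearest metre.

38 m

Observed coordinate differences: Δφ = +0.00247°, Δλ = +0.00367°.
Converting to metres (1° lat = 111312 m, cos φ = 0.871532): observed ΔN = 274.9 m, observed ΔE = 356.0 m.
Subtracting the expected shift leaves a residual of 274.9 − (296.6) = -21.7 m north and 356.0 − (324.8) = 31.2 m east.
Residual distance = √((-21.7)² + 31.2²) = 38.0 m.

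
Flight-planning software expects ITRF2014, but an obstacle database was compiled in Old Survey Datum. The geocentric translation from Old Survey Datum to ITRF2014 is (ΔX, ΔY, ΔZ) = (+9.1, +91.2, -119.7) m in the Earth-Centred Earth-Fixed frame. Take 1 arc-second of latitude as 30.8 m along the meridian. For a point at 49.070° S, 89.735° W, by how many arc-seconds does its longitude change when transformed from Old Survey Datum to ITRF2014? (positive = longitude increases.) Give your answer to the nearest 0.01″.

sin φ = -0.755511, cos φ = 0.655136, sin λ = -0.999989, cos λ = 0.004625.
East component: ΔE = −sin λ·ΔX + cos λ·ΔY = −(-0.999989)(9.1) + (0.004625)(91.2) = 9.52 m.
1° of latitude spans 3600 × 30.80 = 110880 m; at latitude φ, 1° of longitude spans that × cos φ = 72641.5 m, so Δλ = 9.52 / 72641.5 × 3600 = 0.472″.

Δλ = 0.47″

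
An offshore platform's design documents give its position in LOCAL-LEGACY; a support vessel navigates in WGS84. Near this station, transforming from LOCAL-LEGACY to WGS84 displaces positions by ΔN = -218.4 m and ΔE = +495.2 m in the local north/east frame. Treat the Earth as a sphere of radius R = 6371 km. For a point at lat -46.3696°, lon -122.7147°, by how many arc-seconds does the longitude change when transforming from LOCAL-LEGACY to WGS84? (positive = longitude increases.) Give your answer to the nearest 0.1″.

At latitude -46.3696°, cos φ = 0.690004.
One radian of longitude at latitude φ spans R cos φ, so Δλ = ΔE / (R cos φ) = 495.2 / (6371000 × 0.690004) = 1.1265e-04 rad = 23.235″.

Δλ = 23.2″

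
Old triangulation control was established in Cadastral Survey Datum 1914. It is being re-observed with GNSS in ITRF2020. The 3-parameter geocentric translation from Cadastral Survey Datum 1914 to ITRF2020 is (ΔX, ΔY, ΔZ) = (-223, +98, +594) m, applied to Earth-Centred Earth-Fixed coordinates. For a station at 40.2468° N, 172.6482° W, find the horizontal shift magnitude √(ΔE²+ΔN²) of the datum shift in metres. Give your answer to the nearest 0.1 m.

At φ = 40.2468°, λ = -172.6482°: sin φ = 0.646081, cos φ = 0.763269, sin λ = -0.127961, cos λ = -0.991779.
ΔE = −sin λ·ΔX + cos λ·ΔY = −(-0.127961)·(-223) + (-0.991779)·(98) = -125.73 m.
ΔN = −sin φ cos λ·ΔX − sin φ sin λ·ΔY + cos φ·ΔZ = −(0.646081)(-0.991779)(-223) − (0.646081)(-0.127961)(98) + (0.763269)(594) = 318.59 m.
Horizontal magnitude = √(ΔE² + ΔN²) = √((-125.73)² + 318.59²) = 342.50 m.

342.5 m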